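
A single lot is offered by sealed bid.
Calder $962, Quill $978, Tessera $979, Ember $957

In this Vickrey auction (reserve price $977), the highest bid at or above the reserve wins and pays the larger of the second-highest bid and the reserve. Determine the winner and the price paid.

Bids ranked: 979 (Tessera) > 978 (Quill) > 962 (Calder) > 957 (Ember)
Highest eligible bid: Tessera at $979.
max(second-highest $978, reserve $977) = $978; the reserve does not bind.

Tessera pays $978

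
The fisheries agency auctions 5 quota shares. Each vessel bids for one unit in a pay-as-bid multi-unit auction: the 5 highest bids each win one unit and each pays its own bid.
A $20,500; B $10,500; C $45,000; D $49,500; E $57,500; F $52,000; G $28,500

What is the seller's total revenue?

Bids ranked high→low: 57,500 (E), 52,000 (F), 49,500 (D), 45,000 (C), 28,500 (G), 20,500 (A), 10,500 (B)
The 5 highest are E, F, D, C, G.
Total revenue = 57,500 + 52,000 + 49,500 + 45,000 + 28,500 = $232,500.

Total revenue: $232,500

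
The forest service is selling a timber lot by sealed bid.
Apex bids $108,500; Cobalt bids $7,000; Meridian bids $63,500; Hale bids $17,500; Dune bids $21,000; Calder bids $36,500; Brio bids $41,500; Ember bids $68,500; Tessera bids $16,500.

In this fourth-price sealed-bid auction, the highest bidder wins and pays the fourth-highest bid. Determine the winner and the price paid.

Rule: the highest bidder wins and pays the fourth-highest bid.
Bids in order: 108,500 (Apex) > 68,500 (Ember) > 63,500 (Meridian) > 41,500 (Brio) > 36,500 (Calder) > 21,000 (Dune) > …
Apex wins; payment is bid #4 in the ranking = $41,500.

Apex pays $41,500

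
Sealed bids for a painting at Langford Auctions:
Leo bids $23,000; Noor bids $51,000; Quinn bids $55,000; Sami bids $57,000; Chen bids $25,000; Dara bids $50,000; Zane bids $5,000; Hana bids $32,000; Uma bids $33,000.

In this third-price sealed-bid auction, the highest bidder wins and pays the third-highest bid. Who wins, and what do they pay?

Sami pays $51,000

Bids in order: 57,000 (Sami) > 55,000 (Quinn) > 51,000 (Noor) > 50,000 (Dara) > 33,000 (Uma) > 32,000 (Hana) > …
Sami wins; payment is bid #3 in the ranking = $51,000.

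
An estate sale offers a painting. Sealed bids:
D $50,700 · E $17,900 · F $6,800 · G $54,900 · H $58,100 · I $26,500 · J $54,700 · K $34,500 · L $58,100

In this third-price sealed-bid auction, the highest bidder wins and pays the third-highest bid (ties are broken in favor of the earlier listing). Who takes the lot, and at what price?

Rule: the highest bidder wins and pays the third-highest bid.
Sorting bids: 58,100 (H) > 58,100 (L) > 54,900 (G) > 54,700 (J) > 50,700 (D) > 34,500 (K) > …
H and L tie at $58,100; tie-break gives it to H.
H wins; payment is bid #3 in the ranking = $54,900.

H pays $54,900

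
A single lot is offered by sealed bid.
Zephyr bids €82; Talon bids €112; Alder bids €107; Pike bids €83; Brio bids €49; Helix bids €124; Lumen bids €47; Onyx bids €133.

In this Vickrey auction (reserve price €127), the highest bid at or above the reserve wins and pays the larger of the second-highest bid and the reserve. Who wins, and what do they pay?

Onyx pays €127

Bids in order: 133 (Onyx) > 124 (Helix) > 112 (Talon) > 107 (Alder) > 83 (Pike) > 82 (Zephyr) > …
Highest eligible bid: Onyx at €133.
Second-highest bid €124 is below the reserve €127, so the reserve binds → payment €127.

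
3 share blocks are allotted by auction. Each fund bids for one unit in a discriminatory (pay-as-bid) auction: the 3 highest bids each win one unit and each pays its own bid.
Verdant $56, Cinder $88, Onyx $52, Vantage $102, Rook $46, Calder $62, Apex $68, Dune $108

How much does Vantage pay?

Sorting: 108 (Dune), 102 (Vantage), 88 (Cinder), 68 (Apex), 62 (Calder), …
Winners (3 units): Dune, Vantage, Cinder.
Vantage wins → own bid $102.

Vantage pays $102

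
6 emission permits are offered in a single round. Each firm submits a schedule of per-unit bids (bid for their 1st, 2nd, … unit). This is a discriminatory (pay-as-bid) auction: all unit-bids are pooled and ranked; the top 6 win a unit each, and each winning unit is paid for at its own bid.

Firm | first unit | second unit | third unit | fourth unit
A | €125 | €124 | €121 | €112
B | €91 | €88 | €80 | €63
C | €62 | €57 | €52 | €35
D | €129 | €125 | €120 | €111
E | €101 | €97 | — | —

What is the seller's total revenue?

Total revenue: €744

All unit-bids, highest first — top 6: 129 (D-1), 125 (A-1), 125 (D-2), 124 (A-2), 121 (A-3), 120 (D-3)
Next rejected bid: €112 (not a price — pay-as-bid).
Each winning unit pays its own bid.
Revenue = 129 + 125 + 125 + 124 + 121 + 120 = €744.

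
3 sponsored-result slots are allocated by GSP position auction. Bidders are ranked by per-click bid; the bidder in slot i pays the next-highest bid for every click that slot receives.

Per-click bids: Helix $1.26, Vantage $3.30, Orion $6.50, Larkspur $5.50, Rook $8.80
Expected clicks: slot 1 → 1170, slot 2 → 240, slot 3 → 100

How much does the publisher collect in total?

Per-click bids in order: $8.80 (Rook) > $6.50 (Orion) > $5.50 (Larkspur) > $3.30 (Vantage) > …
Slot 1: Rook pays $6.50 × 1170 = $7605.00
Slot 2: Orion pays $5.50 × 240 = $1320.00
Slot 3: Larkspur pays $3.30 × 100 = $330.00
Total = $9255.00

Total revenue: $9255.00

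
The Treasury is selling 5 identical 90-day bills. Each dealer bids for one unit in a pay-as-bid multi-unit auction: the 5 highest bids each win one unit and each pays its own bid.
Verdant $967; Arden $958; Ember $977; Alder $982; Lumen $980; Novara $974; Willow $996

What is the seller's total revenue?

Bids ranked high→low: 996 (Willow), 982 (Alder), 980 (Lumen), 977 (Ember), 974 (Novara), 967 (Verdant), 958 (Arden)
The 5 highest are Willow, Alder, Lumen, Ember, Novara.
Total revenue = 996 + 982 + 980 + 977 + 974 = $4,909.

Total revenue: $4,909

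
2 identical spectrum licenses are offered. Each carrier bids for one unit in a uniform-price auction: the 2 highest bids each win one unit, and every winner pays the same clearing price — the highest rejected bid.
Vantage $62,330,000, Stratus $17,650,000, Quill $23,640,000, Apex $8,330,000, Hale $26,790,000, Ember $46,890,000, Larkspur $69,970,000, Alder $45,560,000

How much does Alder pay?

Alder pays $0

Ordering the bids: 69,970,000 (Larkspur), 62,330,000 (Vantage), 46,890,000 (Ember), 45,560,000 (Alder), …
Winners (2 units): Larkspur, Vantage.
Clearing price = highest rejected bid = $46,890,000.
Alder does not win → pays $0.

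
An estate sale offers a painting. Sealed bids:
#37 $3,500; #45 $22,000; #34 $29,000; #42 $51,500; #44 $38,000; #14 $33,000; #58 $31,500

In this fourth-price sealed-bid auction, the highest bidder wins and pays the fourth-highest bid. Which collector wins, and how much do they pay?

Fourth-price sealed-bid auction: the highest bidder wins and pays the fourth-highest bid.
Bids in order: 51,500 (#42) > 38,000 (#44) > 33,000 (#14) > 31,500 (#58) > 29,000 (#34) > 22,000 (#45) > …
#42 wins; payment is bid #4 in the ranking = $31,500.

#42 pays $31,500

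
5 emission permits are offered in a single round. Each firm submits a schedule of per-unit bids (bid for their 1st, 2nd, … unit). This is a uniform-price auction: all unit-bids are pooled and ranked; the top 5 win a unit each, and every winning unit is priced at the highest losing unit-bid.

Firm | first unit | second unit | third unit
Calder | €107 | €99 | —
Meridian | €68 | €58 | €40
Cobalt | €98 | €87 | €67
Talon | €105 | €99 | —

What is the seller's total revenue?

Total revenue: €435

All unit-bids, highest first — top 5: 107 (Calder-1), 105 (Talon-1), 99 (Calder-2), 99 (Talon-2), 98 (Cobalt-1)
First bid not allocated: €87.
Allocation: Calder 2, Cobalt 1, Talon 2. Every unit priced at €87.
Revenue = 5 × 87 = €435.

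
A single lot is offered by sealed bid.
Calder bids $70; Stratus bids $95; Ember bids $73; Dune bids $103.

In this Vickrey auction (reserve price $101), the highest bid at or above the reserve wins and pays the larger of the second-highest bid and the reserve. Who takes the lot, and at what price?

Dune pays $101

Rule: the highest bid at or above the reserve wins and pays the larger of the second-highest bid and the reserve.
Bids in order: 103 (Dune) > 95 (Stratus) > 73 (Ember) > 70 (Calder)
Dune has the top bid at or above the reserve ($103).
max(second-highest $95, reserve $101) = $101.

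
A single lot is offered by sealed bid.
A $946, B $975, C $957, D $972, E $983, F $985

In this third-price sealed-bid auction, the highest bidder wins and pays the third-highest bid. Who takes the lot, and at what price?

Rule: the highest bidder wins and pays the third-highest bid.
Bids ranked: 985 (F) > 983 (E) > 975 (B) > 972 (D) > 957 (C) > 946 (A)
F wins; payment is bid #3 in the ranking = $975.

F pays $975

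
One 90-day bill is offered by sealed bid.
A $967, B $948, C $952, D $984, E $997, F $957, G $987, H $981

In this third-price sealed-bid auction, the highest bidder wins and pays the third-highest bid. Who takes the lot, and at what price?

E pays $984

Sorting bids: 997 (E) > 987 (G) > 984 (D) > 981 (H) > 967 (A) > 957 (F) > …
E is highest; pays the third-highest bid, $984.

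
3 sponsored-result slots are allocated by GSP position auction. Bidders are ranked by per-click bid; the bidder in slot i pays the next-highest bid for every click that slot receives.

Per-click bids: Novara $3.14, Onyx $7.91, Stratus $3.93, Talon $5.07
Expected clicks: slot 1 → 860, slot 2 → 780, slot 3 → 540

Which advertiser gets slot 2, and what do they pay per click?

Talon; $3.93 per click

Ranked by bid: $7.91 (Onyx) > $5.07 (Talon) > $3.93 (Stratus) > $3.14 (Novara)
Slot 2 goes to the second-ranked bidder, Talon, who pays the next bid down: $3.93/click.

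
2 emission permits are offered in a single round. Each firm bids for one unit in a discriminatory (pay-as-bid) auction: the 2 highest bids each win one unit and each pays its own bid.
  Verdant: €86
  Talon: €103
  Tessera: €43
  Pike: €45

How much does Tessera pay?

Tessera pays €0

Bids ranked high→low: 103 (Talon), 86 (Verdant), 45 (Pike), 43 (Tessera)
The 2 highest are Talon, Verdant.
Tessera does not win → €0.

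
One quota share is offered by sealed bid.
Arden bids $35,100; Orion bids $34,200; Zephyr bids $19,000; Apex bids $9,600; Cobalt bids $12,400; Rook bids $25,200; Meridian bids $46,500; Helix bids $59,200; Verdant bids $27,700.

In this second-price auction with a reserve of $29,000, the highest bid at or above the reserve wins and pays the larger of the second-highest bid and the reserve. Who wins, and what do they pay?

Helix pays $46,500

Bids ranked: 59,200 (Helix) > 46,500 (Meridian) > 35,100 (Arden) > 34,200 (Orion) > 27,700 (Verdant) > 25,200 (Rook) > …
Helix has the top bid at or above the reserve ($59,200).
max(second-highest $46,500, reserve $29,000) = $46,500; the reserve does not bind.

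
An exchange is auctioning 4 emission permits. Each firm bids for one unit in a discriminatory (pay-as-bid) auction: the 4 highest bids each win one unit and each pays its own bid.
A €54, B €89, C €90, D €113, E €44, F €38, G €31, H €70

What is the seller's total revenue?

Total revenue: €362

Sorting: 113 (D), 90 (C), 89 (B), 70 (H), 54 (A), 44 (E), …
Winners (4 units): D, C, B, H.
Total revenue = 113 + 90 + 89 + 70 = €362.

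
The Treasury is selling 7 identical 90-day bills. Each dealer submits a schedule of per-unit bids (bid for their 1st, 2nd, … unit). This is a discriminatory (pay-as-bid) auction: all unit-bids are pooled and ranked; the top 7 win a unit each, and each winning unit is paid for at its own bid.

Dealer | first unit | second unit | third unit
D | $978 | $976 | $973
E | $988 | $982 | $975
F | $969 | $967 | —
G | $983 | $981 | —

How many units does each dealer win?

D 2, E 3, G 2

Merging the schedules and taking the best 7: 988 (E-1), 983 (G-1), 982 (E-2), 981 (G-2), 978 (D-1), 976 (D-2), 975 (E-3)
Next rejected bid: $973 (not a price — pay-as-bid).
Allocation: D 2, E 3, G 2.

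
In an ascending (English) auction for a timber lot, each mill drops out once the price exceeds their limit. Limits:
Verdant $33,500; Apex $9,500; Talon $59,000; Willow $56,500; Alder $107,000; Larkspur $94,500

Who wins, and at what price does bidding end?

Alder wins at $94,500

Limits in order: 107,000 (Alder) > 94,500 (Larkspur) > 59,000 (Talon) > 56,500 (Willow) > 33,500 (Verdant) > 9,500 (Apex)
Bidding ends when Larkspur exits at $94,500; Alder takes it.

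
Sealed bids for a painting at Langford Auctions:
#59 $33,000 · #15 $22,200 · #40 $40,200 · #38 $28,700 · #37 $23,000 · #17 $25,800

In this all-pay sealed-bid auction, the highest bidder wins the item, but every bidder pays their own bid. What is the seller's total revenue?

All-pay sealed-bid auction: the highest bidder wins the item, but every bidder pays their own bid.
Sorting bids: 40,200 (#40) > 33,000 (#59) > 28,700 (#38) > 25,800 (#17) > 23,000 (#37) > 22,200 (#15)
Every bidder forfeits their bid regardless of winning.
Revenue = 33,000 + 22,200 + 40,200 + 28,700 + 23,000 + 25,800 = $172,900.

Total revenue: $172,900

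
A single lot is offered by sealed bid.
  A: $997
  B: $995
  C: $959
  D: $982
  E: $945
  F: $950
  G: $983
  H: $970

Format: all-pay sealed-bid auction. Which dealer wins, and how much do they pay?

Bids in order: 997 (A) > 995 (B) > 983 (G) > 982 (D) > 970 (H) > 959 (C) > …
A is highest and takes the item; every bidder forfeits their bid.

A pays $997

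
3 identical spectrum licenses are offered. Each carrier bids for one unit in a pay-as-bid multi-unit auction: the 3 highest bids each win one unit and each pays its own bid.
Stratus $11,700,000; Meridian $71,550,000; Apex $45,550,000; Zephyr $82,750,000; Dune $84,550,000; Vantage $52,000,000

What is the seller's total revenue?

Total revenue: $238,850,000

Bids ranked high→low: 84,550,000 (Dune), 82,750,000 (Zephyr), 71,550,000 (Meridian), 52,000,000 (Vantage), 45,550,000 (Apex), …
Top 3: Dune, Zephyr, Meridian.
Total revenue = 84,550,000 + 82,750,000 + 71,550,000 = $238,850,000.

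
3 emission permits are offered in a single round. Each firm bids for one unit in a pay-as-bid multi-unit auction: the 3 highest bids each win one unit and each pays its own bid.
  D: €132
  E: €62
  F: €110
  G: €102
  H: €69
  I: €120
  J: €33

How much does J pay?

J pays €0

Bids ranked high→low: 132 (D), 120 (I), 110 (F), 102 (G), 69 (H), …
Top 3: D, I, F.
J does not win → €0.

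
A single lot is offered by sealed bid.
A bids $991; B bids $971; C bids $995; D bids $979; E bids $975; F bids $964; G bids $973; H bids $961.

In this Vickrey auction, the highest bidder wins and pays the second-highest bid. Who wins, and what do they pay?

C pays $991

Sorting bids: 995 (C) > 991 (A) > 979 (D) > 975 (E) > 973 (G) > 971 (B) > …
C wins with the highest bid; price is set by the runner-up at $991.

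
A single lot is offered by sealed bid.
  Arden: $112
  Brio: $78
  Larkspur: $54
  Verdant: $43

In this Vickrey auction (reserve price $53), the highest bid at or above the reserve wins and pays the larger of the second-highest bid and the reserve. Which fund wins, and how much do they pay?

Arden pays $78

Sorting bids: 112 (Arden) > 78 (Brio) > 54 (Larkspur) > 43 (Verdant)
Highest eligible bid: Arden at $112.
max(second-highest $78, reserve $53) = $78; the reserve does not bind.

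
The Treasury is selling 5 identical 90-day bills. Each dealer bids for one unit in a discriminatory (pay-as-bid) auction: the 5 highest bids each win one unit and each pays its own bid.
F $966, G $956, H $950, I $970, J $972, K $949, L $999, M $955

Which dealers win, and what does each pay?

L $999, J $972, I $970, F $966, G $956

Sorting: 999 (L), 972 (J), 970 (I), 966 (F), 956 (G), 955 (M), 950 (H), …
Winners (5 units): L, J, I, F, G.
Each winner pays its own bid: L $999, J $972, I $970, F $966, G $956.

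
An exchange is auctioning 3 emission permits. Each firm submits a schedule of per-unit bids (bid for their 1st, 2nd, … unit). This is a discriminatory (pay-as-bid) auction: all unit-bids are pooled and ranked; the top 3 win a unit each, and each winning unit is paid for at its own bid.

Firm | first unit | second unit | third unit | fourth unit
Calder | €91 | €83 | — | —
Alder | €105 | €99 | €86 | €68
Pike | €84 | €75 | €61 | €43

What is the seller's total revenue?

Total revenue: €295

All unit-bids, highest first — top 3: 105 (Alder-1), 99 (Alder-2), 91 (Calder-1)
Next rejected bid: €86 (not a price — pay-as-bid).
Each winning unit pays its own bid.
Revenue = 105 + 99 + 91 = €295.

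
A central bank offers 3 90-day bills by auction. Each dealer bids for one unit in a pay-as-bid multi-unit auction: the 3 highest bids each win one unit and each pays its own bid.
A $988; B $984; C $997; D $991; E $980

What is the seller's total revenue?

Sorting: 997 (C), 991 (D), 988 (A), 984 (B), 980 (E)
Winners (3 units): C, D, A.
Total revenue = 997 + 991 + 988 = $2,976.

Total revenue: $2,976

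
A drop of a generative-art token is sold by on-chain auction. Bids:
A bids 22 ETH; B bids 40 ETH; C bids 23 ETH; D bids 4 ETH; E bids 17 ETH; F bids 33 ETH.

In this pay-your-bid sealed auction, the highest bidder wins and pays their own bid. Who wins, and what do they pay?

B pays 40 ETH

Bids in order: 40 (B) > 33 (F) > 23 (C) > 22 (A) > 17 (E) > 4 (D)
B is highest → pays own bid, 40 ETH.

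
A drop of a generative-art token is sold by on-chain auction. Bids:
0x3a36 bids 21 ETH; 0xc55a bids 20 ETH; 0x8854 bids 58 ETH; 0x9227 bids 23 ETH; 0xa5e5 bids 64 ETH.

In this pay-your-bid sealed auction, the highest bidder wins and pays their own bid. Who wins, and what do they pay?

Sorting bids: 64 (0xa5e5) > 58 (0x8854) > 23 (0x9227) > 21 (0x3a36) > 20 (0xc55a)
First-price: 0xa5e5 pays what they bid, 64 ETH.

0xa5e5 pays 64 ETH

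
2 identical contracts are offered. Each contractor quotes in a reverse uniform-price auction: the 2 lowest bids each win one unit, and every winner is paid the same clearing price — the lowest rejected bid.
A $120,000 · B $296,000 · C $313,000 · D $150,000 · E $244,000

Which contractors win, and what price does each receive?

Bids ranked low→high: 120,000 (A), 150,000 (D), 244,000 (E), 296,000 (B), …
The 2 lowest are A, D.
First losing bid is E's $244,000, which sets the uniform price.

A, D; each is paid $244,000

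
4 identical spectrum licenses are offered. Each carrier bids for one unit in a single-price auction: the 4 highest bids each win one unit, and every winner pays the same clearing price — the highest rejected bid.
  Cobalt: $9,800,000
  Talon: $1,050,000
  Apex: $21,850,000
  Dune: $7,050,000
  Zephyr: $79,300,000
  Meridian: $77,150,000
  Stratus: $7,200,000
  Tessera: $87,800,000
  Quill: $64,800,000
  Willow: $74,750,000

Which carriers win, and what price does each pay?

Tessera, Zephyr, Meridian, Willow; each pays $64,800,000

Sorting: 87,800,000 (Tessera), 79,300,000 (Zephyr), 77,150,000 (Meridian), 74,750,000 (Willow), 64,800,000 (Quill), 21,850,000 (Apex), …
Winners (4 units): Tessera, Zephyr, Meridian, Willow.
Highest unsuccessful bid: $64,800,000 → clearing price.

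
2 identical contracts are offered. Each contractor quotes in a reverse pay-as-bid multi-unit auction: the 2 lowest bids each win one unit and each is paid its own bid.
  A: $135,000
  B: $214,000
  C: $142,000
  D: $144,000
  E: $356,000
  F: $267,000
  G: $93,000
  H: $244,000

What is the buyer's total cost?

Bids ranked low→high: 93,000 (G), 135,000 (A), 142,000 (C), 144,000 (D), …
Winners (2 units): G, A.
Total cost = 93,000 + 135,000 = $228,000.

Total cost: $228,000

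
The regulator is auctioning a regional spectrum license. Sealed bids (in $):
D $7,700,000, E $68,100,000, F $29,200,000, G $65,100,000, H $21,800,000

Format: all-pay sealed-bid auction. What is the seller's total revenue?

Bids in order: 68,100,000 (E) > 65,100,000 (G) > 29,200,000 (F) > 21,800,000 (H) > 7,700,000 (D)
E wins with the top bid; all bids are sunk regardless.
Every bidder forfeits their bid regardless of winning.
Revenue = 7,700,000 + 68,100,000 + 29,200,000 + 65,100,000 + 21,800,000 = $191,900,000.

Total revenue: $191,900,000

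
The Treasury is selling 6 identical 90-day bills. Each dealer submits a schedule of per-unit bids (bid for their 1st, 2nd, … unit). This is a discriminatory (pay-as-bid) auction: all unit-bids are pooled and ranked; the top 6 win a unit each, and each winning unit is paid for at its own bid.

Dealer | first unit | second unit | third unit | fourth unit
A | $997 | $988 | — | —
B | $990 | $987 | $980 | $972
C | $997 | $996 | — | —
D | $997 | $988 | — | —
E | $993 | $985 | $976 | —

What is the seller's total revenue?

Total revenue: $5,970

All unit-bids, highest first — top 6: 997 (A-1), 997 (C-1), 997 (D-1), 996 (C-2), 993 (E-1), 990 (B-1)
Next rejected bid: $988 (not a price — pay-as-bid).
Each winning unit pays its own bid.
Revenue = 997 + 997 + 997 + 996 + 993 + 990 = $5,970.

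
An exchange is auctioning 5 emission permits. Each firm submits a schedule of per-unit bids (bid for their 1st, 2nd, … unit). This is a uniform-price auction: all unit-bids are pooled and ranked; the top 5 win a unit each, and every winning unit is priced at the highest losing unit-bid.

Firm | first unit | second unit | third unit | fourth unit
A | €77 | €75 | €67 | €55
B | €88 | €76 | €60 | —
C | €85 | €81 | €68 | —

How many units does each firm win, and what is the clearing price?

Merging the schedules and taking the best 5: 88 (B-1), 85 (C-1), 81 (C-2), 77 (A-1), 76 (B-2)
Highest rejected unit-bid = €75.
Allocation: A 1, B 2, C 2.

A 1, B 2, C 2; clearing price €75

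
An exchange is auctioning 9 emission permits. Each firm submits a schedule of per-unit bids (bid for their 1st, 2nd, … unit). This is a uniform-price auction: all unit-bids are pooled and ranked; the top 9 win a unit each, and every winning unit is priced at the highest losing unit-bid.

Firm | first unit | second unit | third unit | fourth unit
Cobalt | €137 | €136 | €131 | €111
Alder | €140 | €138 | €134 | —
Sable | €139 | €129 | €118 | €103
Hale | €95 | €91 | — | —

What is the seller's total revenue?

Total revenue: €999

All unit-bids, highest first — top 9: 140 (Alder-1), 139 (Sable-1), 138 (Alder-2), 137 (Cobalt-1), 136 (Cobalt-2), 134 (Alder-3), 131 (Cobalt-3), 129 (Sable-2), 118 (Sable-3)
First bid not allocated: €111.
Allocation: Alder 3, Cobalt 3, Sable 3. Every unit priced at €111.
Revenue = 9 × 111 = €999.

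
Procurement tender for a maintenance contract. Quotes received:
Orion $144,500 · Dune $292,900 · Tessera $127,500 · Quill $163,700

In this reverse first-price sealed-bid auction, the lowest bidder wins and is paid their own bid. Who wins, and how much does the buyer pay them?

Bids ranked: 127,500 (Tessera) < 144,500 (Orion) < 163,700 (Quill) < 292,900 (Dune)
Tessera is lowest → is paid own bid, $127,500.

Tessera is paid $127,500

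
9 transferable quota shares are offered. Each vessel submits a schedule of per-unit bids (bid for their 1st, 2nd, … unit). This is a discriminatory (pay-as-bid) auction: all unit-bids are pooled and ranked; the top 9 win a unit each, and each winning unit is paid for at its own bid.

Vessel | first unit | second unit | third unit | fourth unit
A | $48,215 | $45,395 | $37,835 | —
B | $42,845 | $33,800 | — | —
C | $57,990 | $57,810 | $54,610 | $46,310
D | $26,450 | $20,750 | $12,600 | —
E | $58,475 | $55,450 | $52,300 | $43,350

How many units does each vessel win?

A 2, C 4, E 3

Merging the schedules and taking the best 9: 58,475 (E-1), 57,990 (C-1), 57,810 (C-2), 55,450 (E-2), 54,610 (C-3), 52,300 (E-3), 48,215 (A-1), 46,310 (C-4), 45,395 (A-2)
Next rejected bid: $43,350 (not a price — pay-as-bid).
Allocation: A 2, C 4, E 3.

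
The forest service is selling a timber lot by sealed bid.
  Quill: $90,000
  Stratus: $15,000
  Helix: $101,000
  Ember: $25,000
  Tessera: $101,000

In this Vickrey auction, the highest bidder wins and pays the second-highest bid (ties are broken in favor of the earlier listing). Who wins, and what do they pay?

Helix pays $101,000

Rule: the highest bidder wins and pays the second-highest bid.
Bids ranked: 101,000 (Helix) > 101,000 (Tessera) > 90,000 (Quill) > 25,000 (Ember) > 15,000 (Stratus)
Helix and Tessera tie at $101,000; tie-break gives it to Helix.
Helix is highest; pays the second-highest bid, $101,000.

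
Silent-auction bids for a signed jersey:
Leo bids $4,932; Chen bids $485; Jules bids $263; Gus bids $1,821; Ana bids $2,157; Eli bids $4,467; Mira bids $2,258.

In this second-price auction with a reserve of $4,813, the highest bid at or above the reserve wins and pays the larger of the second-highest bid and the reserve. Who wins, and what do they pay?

Second-price auction with a reserve of $4,813: the highest bid at or above the reserve wins and pays the larger of the second-highest bid and the reserve.
Bids in order: 4,932 (Leo) > 4,467 (Eli) > 2,258 (Mira) > 2,157 (Ana) > 1,821 (Gus) > 485 (Chen) > …
Highest eligible bid: Leo at $4,932.
max(second-highest $4,467, reserve $4,813) = $4,813.

Leo pays $4,813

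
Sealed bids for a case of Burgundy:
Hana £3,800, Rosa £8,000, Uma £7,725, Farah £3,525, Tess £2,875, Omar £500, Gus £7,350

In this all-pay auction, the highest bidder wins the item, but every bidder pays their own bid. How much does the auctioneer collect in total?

Total revenue: £33,775

Sorting bids: 8,000 (Rosa) > 7,725 (Uma) > 7,350 (Gus) > 3,800 (Hana) > 3,525 (Farah) > 2,875 (Tess) > …
Rosa wins with the top bid; all bids are sunk regardless.
Every bidder forfeits their bid regardless of winning.
Revenue = 3,800 + 8,000 + 7,725 + 3,525 + 2,875 + 500 + 7,350 = £33,775.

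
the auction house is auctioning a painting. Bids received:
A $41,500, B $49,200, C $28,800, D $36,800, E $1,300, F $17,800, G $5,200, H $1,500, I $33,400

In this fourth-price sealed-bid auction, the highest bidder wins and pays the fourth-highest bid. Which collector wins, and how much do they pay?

Fourth-price sealed-bid auction: the highest bidder wins and pays the fourth-highest bid.
Bids ranked: 49,200 (B) > 41,500 (A) > 36,800 (D) > 33,400 (I) > 28,800 (C) > 17,800 (F) > …
B wins; payment is bid #4 in the ranking = $33,400.

B pays $33,400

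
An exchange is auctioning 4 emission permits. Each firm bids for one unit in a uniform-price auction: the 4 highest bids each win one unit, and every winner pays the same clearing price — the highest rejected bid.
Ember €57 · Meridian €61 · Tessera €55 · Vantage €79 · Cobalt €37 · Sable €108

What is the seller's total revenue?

Ordering the bids: 108 (Sable), 79 (Vantage), 61 (Meridian), 57 (Ember), 55 (Tessera), 37 (Cobalt)
The 4 highest are Sable, Vantage, Meridian, Ember.
Clearing price = highest rejected bid = €55.
Total revenue = 4 × €55 = €220.

Total revenue: €220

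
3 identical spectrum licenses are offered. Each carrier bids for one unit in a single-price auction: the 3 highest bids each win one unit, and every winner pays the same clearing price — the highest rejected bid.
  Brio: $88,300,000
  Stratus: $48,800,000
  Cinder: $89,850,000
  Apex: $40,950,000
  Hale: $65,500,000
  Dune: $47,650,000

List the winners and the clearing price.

Ordering the bids: 89,850,000 (Cinder), 88,300,000 (Brio), 65,500,000 (Hale), 48,800,000 (Stratus), 47,650,000 (Dune), …
Top 3: Cinder, Brio, Hale.
Clearing price = highest rejected bid = $48,800,000.

Cinder, Brio, Hale; each pays $48,800,000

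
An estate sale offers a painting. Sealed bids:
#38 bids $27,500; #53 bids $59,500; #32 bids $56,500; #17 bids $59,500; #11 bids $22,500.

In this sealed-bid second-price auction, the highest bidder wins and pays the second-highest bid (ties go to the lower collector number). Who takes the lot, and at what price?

Sorting bids: 59,500 (#17) > 59,500 (#53) > 56,500 (#32) > 27,500 (#38) > 22,500 (#11)
Tie at $59,500 → #17 wins by tie-break.
#17 wins with the highest bid; price is set by the runner-up at $59,500.

#17 pays $59,500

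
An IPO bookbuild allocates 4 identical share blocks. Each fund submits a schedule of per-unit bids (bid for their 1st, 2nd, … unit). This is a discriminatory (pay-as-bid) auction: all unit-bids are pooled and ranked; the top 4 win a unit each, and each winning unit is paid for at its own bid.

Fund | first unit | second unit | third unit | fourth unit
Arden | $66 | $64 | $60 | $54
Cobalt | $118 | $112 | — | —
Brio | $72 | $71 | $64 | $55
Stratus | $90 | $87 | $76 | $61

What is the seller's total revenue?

Merging the schedules and taking the best 4: 118 (Cobalt-1), 112 (Cobalt-2), 90 (Stratus-1), 87 (Stratus-2)
Next rejected bid: $76 (not a price — pay-as-bid).
Each winning unit pays its own bid.
Revenue = 118 + 112 + 90 + 87 = $407.

Total revenue: $407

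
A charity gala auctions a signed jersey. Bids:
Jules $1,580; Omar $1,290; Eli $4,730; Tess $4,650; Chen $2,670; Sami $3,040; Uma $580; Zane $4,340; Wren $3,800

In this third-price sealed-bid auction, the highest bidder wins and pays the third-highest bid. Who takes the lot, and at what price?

Third-price sealed-bid auction: the highest bidder wins and pays the third-highest bid.
Bids in order: 4,730 (Eli) > 4,650 (Tess) > 4,340 (Zane) > 3,800 (Wren) > 3,040 (Sami) > 2,670 (Chen) > …
Eli wins; payment is bid #3 in the ranking = $4,340.

Eli pays $4,340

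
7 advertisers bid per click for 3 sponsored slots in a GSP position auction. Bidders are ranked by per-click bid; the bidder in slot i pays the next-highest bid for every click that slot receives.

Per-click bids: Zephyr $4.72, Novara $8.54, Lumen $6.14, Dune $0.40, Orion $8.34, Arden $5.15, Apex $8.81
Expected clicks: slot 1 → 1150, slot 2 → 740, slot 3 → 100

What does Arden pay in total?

Arden pays $0.00

Sorting advertisers: $8.81 (Apex) > $8.54 (Novara) > $8.34 (Orion) > $6.14 (Lumen) > …
Arden ranks below slot 3 → no slot, pays nothing.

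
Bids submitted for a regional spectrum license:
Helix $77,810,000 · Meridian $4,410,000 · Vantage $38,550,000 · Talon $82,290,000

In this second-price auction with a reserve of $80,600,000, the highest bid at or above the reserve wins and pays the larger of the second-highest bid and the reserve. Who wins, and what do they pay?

Talon pays $80,600,000

Bids in order: 82,290,000 (Talon) > 77,810,000 (Helix) > 38,550,000 (Vantage) > 4,410,000 (Meridian)
Highest eligible bid: Talon at $82,290,000.
Second-highest bid $77,810,000 is below the reserve $80,600,000, so the reserve binds → payment $80,600,000.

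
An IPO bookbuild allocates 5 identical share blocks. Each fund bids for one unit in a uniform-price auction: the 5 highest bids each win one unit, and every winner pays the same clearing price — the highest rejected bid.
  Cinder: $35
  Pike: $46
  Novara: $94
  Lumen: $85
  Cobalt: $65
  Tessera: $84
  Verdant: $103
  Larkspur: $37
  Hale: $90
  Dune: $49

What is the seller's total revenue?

Total revenue: $325

Bids ranked high→low: 103 (Verdant), 94 (Novara), 90 (Hale), 85 (Lumen), 84 (Tessera), 65 (Cobalt), 49 (Dune), …
Winners (5 units): Verdant, Novara, Hale, Lumen, Tessera.
Clearing price = highest rejected bid = $65.
Total revenue = 5 × $65 = $325.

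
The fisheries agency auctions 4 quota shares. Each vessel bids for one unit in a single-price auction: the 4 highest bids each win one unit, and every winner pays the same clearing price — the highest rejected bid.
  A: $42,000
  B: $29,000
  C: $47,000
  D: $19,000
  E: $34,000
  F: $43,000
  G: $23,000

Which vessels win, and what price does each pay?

Sorting: 47,000 (C), 43,000 (F), 42,000 (A), 34,000 (E), 29,000 (B), 23,000 (G), …
Winners (4 units): C, F, A, E.
Highest unsuccessful bid: $29,000 → clearing price.

C, F, A, E; each pays $29,000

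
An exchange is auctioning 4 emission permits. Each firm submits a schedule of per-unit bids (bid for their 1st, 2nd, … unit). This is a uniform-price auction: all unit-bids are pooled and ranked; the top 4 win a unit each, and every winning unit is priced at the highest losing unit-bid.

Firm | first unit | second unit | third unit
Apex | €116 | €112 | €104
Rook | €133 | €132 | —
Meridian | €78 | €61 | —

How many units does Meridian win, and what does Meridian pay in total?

Pooled unit-bids ranked (top 4): 133 (Rook-1), 132 (Rook-2), 116 (Apex-1), 112 (Apex-2)
First bid not allocated: €104.
Meridian wins 0 unit(s) at €104 each.

Meridian: 0 units, pays €0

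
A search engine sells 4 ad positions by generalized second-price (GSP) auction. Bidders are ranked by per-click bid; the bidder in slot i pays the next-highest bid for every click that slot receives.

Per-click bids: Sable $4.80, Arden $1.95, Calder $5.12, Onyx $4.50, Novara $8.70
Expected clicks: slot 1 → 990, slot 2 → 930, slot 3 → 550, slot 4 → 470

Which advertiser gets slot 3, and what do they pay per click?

Per-click bids in order: $8.70 (Novara) > $5.12 (Calder) > $4.80 (Sable) > $4.50 (Onyx) > $1.95 (Arden)
Slot 3 goes to the third-ranked bidder, Sable, who pays the next bid down: $4.50/click.

Sable; $4.50 per click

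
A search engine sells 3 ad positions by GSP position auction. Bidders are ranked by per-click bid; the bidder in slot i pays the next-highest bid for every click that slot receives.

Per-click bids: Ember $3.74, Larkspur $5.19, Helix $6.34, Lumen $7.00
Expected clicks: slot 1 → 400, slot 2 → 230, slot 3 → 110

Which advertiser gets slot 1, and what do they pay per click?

Lumen; $6.34 per click

Per-click bids in order: $7.00 (Lumen) > $6.34 (Helix) > $5.19 (Larkspur) > $3.74 (Ember)
Slot 1 goes to the first-ranked bidder, Lumen, who pays the next bid down: $6.34/click.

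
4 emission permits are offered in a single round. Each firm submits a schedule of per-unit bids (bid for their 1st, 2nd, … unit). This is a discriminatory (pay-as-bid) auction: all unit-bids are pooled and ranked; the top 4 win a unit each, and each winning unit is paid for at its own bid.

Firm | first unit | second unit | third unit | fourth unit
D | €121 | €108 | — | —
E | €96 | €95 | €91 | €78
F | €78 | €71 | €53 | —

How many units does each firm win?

D 2, E 2

Merging the schedules and taking the best 4: 121 (D-1), 108 (D-2), 96 (E-1), 95 (E-2)
Next rejected bid: €91 (not a price — pay-as-bid).
Allocation: D 2, E 2.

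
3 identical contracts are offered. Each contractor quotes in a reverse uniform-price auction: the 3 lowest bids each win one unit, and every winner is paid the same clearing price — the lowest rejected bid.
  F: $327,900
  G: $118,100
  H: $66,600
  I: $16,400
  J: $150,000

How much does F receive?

Ordering the bids: 16,400 (I), 66,600 (H), 118,100 (G), 150,000 (J), 327,900 (F)
The 3 lowest are I, H, G.
First losing bid is J's $150,000, which sets the uniform price.
F does not win → is paid $0.

F is paid $0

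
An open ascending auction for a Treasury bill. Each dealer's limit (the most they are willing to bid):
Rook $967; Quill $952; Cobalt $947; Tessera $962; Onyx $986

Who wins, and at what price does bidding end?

Sorting limits: 986 (Onyx) > 967 (Rook) > 962 (Tessera) > 952 (Quill) > 947 (Cobalt)
Bidding ends when Rook exits at $967; Onyx takes it.

Onyx wins at $967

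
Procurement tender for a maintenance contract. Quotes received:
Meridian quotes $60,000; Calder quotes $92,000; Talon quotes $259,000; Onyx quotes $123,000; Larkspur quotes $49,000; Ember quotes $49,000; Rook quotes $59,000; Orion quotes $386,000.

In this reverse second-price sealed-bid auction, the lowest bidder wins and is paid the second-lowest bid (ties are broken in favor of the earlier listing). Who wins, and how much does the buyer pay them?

Larkspur is paid $49,000

Rule: the lowest bidder wins and is paid the second-lowest bid.
Bids in order: 49,000 (Larkspur) < 49,000 (Ember) < 59,000 (Rook) < 60,000 (Meridian) < 92,000 (Calder) < 123,000 (Onyx) < …
Tie at $49,000 → Larkspur wins by tie-break.
Larkspur wins with the lowest bid; price is set by the runner-up at $49,000.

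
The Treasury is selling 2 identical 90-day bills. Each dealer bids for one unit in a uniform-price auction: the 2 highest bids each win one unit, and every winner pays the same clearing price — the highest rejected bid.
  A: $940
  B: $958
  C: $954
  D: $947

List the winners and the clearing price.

Ordering the bids: 958 (B), 954 (C), 947 (D), 940 (A)
Top 2: B, C.
First losing bid is D's $947, which sets the uniform price.

B, C; each pays $947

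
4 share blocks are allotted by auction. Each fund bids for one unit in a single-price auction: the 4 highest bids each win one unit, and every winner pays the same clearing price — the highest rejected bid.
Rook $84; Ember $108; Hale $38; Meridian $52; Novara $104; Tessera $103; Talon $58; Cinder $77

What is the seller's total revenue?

Total revenue: $308

Sorting: 108 (Ember), 104 (Novara), 103 (Tessera), 84 (Rook), 77 (Cinder), 58 (Talon), …
The 4 highest are Ember, Novara, Tessera, Rook.
Highest unsuccessful bid: $77 → clearing price.
Total revenue = 4 × $77 = $308.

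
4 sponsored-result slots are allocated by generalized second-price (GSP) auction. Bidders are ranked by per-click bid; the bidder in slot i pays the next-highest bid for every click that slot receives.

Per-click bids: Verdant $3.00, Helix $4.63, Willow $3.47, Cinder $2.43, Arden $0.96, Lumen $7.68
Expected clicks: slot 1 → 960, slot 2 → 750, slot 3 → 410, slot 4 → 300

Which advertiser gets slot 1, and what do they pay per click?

Lumen; $4.63 per click

Sorting advertisers: $7.68 (Lumen) > $4.63 (Helix) > $3.47 (Willow) > $3.00 (Verdant) > $2.43 (Cinder) > …
Slot 1 goes to the first-ranked bidder, Lumen, who pays the next bid down: $4.63/click.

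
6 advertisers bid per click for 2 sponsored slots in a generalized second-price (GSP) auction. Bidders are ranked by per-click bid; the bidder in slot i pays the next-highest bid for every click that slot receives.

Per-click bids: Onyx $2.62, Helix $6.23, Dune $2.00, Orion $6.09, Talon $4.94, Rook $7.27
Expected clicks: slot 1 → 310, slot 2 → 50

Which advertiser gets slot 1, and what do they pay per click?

Sorting advertisers: $7.27 (Rook) > $6.23 (Helix) > $6.09 (Orion) > …
Slot 1 goes to the first-ranked bidder, Rook, who pays the next bid down: $6.23/click.

Rook; $6.23 per click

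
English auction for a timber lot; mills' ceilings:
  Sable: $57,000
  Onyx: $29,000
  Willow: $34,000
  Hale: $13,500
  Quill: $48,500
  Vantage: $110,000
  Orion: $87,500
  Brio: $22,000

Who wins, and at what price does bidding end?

Vantage wins at $87,500

Limits in order: 110,000 (Vantage) > 87,500 (Orion) > 57,000 (Sable) > 48,500 (Quill) > 34,000 (Willow) > 29,000 (Onyx) > …
Once the price passes $87,500, only Vantage is left; the hammer falls at Orion's limit of $87,500.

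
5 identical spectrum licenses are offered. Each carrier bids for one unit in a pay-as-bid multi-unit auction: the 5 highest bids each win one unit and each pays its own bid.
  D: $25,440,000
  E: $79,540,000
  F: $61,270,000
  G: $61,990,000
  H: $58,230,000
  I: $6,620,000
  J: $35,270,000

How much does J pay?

J pays $35,270,000

Ordering the bids: 79,540,000 (E), 61,990,000 (G), 61,270,000 (F), 58,230,000 (H), 35,270,000 (J), 25,440,000 (D), 6,620,000 (I)
Top 5: E, G, F, H, J.
J wins → own bid $35,270,000.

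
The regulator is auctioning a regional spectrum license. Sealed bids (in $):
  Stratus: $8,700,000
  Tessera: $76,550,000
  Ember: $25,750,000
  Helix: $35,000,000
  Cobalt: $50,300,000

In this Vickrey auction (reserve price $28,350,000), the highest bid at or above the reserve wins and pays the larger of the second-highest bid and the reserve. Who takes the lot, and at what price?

Vickrey auction (reserve price $28,350,000): the highest bid at or above the reserve wins and pays the larger of the second-highest bid and the reserve.
Sorting bids: 76,550,000 (Tessera) > 50,300,000 (Cobalt) > 35,000,000 (Helix) > 25,750,000 (Ember) > 8,700,000 (Stratus)
Tessera has the top bid at or above the reserve ($76,550,000).
max(second-highest $50,300,000, reserve $28,350,000) = $50,300,000; the reserve does not bind.

Tessera pays $50,300,000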